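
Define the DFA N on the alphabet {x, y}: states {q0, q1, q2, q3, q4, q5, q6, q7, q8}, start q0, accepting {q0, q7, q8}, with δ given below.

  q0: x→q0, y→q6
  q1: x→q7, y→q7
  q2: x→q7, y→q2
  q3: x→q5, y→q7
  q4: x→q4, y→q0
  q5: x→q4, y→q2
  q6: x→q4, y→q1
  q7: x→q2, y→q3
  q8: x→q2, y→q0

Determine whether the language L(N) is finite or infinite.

State q0 is reachable from the start and can reach an accepting state, and it lies on the cycle q0 → q0.
Traversing that cycle any number of times yields accepted strings of unbounded length, so the language is infinite.

infinite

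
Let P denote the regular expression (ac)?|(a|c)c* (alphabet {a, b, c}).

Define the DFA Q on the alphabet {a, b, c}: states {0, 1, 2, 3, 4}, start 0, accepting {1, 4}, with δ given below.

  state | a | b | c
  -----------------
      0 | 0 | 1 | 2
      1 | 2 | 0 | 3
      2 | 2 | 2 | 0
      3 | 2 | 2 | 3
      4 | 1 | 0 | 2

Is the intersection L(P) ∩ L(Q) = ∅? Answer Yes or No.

Yes

Converting the expression P to a DFA (subset construction, then merging equivalent states) gives the minimal DFA with states {p0, p1, p2}, start state p0, accepting states {p0, p1} and transitions p0: a→p1, b→p2, c→p1; p1: a→p2, b→p2, c→p1; p2: a→p2, b→p2, c→p2.
Exploring the product automaton P × Q from the start pair (p0, 0), following both machines on each input symbol, reaches 7 state pairs: (p0, 0), (p1, 0), (p2, 1), (p1, 2), (p2, 0), (p2, 2), (p2, 3).
P accepts in {p0, p1} and Q accepts in {1, 4}; no reachable pair has both components accepting, so no string drives both machines to acceptance simultaneously and L(P) ∩ L(Q) = ∅.
So no string is accepted by both, and the intersection is empty.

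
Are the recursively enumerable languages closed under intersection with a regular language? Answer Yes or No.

First check the input against a DFA for the regular language; if it passes, run the recogniser for L and accept when it does.
So the recursively enumerable languages are closed under intersection with a regular language.

Yes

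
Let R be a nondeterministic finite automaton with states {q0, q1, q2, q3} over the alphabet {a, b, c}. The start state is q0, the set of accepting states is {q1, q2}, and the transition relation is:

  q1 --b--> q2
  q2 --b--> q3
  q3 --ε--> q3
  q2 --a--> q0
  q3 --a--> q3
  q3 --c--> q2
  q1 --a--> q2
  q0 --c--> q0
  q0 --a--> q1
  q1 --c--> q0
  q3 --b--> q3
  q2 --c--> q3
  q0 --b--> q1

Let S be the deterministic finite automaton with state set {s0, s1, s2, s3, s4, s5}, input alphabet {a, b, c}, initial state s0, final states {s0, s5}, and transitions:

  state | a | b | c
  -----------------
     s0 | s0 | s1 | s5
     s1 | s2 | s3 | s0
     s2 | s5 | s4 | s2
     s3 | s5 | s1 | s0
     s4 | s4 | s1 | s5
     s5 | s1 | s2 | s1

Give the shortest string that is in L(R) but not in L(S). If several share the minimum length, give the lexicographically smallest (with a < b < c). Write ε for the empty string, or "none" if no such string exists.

The string b is accepted by R but not by S.
No shorter string lies in the difference, and b is the lexicographically first length-1 string in L(R) \ L(S).

b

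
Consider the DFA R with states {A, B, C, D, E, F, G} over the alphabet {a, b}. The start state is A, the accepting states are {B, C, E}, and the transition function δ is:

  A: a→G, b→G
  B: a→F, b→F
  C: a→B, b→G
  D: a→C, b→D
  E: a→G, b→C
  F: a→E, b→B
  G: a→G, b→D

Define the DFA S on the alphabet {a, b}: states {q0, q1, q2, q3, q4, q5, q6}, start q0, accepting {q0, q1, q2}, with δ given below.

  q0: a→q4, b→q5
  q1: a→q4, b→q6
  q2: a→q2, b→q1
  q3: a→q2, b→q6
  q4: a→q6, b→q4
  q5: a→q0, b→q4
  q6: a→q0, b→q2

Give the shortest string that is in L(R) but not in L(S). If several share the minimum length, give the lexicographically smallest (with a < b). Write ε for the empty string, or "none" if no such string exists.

The string aba is accepted by R but not by S.
No shorter string lies in the difference, and aba is the lexicographically first length-3 string in L(R) \ L(S).

aba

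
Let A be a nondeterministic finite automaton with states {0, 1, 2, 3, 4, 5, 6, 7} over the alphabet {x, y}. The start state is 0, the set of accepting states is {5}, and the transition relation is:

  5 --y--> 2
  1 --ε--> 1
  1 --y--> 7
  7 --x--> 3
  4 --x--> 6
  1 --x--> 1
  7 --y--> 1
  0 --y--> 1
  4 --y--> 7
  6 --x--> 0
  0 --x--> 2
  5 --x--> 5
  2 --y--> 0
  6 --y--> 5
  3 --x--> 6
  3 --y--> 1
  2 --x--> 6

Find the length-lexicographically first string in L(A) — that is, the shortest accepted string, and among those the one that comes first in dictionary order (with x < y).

xxy

A breadth-first search from 0 reaches an accepting state first via the path 0 → 2 → 6 → 5 on input xxy.
No string of length < 3 is accepted (BFS exhausts all shorter strings without reaching an accepting state), and xxy is the lexicographically least accepting string of length 3.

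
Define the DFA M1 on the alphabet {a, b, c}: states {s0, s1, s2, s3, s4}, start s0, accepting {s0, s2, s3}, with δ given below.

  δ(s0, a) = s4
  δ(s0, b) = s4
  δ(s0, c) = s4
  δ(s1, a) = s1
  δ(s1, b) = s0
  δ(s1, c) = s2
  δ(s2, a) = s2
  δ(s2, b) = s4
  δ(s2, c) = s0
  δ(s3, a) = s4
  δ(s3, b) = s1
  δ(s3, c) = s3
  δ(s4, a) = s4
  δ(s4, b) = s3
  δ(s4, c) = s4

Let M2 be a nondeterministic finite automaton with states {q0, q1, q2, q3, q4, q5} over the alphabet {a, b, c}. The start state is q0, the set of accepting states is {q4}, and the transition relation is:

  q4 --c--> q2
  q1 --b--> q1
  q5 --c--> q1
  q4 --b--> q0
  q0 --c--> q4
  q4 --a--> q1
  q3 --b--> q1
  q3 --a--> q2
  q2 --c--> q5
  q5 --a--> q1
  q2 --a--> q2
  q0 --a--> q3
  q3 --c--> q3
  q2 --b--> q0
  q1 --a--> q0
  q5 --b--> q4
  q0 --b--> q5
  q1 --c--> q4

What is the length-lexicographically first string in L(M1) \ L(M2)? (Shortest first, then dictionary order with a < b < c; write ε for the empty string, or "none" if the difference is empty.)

The empty string ε is accepted by M1 but not by M2.
Since ε is the unique shortest string, it is the required witness.

ε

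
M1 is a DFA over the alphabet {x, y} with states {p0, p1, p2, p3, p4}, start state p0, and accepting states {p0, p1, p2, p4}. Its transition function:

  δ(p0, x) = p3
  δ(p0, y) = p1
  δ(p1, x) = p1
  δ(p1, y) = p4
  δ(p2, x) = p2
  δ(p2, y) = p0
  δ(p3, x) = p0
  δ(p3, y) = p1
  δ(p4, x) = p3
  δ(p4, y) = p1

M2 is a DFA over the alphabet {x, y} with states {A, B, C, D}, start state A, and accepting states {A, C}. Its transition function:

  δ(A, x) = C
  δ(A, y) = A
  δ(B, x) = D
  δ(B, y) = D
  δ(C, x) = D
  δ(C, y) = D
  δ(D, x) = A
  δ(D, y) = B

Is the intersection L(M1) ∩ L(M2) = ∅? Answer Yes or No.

No

The empty string ε is accepted by both M1 and M2.
Hence L(M1) ∩ L(M2) ≠ ∅.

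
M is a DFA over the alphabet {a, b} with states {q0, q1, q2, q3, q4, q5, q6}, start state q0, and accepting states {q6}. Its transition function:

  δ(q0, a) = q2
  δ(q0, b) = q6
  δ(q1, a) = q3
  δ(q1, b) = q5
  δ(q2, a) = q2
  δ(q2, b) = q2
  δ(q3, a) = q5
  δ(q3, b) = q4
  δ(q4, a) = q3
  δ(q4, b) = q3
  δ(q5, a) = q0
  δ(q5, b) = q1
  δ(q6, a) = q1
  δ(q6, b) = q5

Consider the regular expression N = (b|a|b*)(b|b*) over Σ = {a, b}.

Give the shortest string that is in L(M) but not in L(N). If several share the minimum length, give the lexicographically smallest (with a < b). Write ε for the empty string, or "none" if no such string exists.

The string bbab is accepted by M but not by N.
No shorter string lies in the difference, and bbab is the lexicographically first length-4 string in L(M) \ L(N).

bbab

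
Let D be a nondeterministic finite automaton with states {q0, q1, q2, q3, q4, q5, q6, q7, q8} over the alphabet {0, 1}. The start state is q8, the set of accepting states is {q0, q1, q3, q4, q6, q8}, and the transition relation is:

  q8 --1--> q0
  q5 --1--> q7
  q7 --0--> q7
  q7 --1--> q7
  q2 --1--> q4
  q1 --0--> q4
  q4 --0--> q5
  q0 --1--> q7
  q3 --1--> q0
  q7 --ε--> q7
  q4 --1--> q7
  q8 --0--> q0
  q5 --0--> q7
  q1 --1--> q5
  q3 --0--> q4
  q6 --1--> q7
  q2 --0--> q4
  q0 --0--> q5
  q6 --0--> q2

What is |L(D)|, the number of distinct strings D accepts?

The useful subgraph on states {q0, q8} is acyclic, so L(D) is finite; the longest accepting path visits 2 useful states, giving maximum string length 1.
Counting accepting paths from q8 by length: 1 of length 0, 2 of length 1. Total 3.

3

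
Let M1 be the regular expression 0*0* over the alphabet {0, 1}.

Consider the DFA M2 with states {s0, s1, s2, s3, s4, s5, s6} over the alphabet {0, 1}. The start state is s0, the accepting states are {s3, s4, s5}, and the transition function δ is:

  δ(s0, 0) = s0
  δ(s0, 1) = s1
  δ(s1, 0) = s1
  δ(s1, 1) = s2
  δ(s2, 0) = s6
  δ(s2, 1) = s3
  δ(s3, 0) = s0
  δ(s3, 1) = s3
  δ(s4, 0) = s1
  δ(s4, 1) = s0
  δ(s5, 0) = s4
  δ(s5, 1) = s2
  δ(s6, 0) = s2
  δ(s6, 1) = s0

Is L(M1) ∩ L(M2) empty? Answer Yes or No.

Converting the expression M1 to a DFA (subset construction, then merging equivalent states) gives the minimal DFA with states {r0, r1}, start state r0, accepting states {r0} and transitions r0: 0→r0, 1→r1; r1: 0→r1, 1→r1.
Exploring the product automaton M1 × M2 from the start pair (r0, s0), following both machines on each input symbol, reaches 6 state pairs: (r0, s0), (r1, s1), (r1, s2), (r1, s6), (r1, s3), (r1, s0).
M1 accepts in {r0} and M2 accepts in {s3, s4, s5}; no reachable pair has both components accepting, so no string drives both machines to acceptance simultaneously and L(M1) ∩ L(M2) = ∅.
So no string is accepted by both, and the intersection is empty.

Yes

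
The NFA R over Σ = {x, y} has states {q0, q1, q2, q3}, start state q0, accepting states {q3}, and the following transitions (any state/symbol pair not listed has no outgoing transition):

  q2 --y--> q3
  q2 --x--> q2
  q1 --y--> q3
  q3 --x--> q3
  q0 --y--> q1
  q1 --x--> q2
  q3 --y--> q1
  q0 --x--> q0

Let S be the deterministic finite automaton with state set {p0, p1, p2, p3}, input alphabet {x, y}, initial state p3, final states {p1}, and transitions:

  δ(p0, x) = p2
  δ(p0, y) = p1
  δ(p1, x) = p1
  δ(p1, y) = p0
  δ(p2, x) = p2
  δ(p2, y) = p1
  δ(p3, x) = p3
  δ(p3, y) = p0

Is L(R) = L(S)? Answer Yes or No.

Yes

Exploring the product automaton R × S from the start pair (q0, p3), following both machines on each input symbol, reaches 4 state pairs: (q0, p3), (q1, p0), (q2, p2), (q3, p1).
R accepts in {q3} and S accepts in {p1}. In every reachable pair the two components are either both accepting — (q3, p1) — or both non-accepting, so no string is accepted by exactly one of the machines: L(R) \ L(S) and L(S) \ L(R) are both empty.
Hence every string is accepted by R iff it is accepted by S, and the two languages coincide.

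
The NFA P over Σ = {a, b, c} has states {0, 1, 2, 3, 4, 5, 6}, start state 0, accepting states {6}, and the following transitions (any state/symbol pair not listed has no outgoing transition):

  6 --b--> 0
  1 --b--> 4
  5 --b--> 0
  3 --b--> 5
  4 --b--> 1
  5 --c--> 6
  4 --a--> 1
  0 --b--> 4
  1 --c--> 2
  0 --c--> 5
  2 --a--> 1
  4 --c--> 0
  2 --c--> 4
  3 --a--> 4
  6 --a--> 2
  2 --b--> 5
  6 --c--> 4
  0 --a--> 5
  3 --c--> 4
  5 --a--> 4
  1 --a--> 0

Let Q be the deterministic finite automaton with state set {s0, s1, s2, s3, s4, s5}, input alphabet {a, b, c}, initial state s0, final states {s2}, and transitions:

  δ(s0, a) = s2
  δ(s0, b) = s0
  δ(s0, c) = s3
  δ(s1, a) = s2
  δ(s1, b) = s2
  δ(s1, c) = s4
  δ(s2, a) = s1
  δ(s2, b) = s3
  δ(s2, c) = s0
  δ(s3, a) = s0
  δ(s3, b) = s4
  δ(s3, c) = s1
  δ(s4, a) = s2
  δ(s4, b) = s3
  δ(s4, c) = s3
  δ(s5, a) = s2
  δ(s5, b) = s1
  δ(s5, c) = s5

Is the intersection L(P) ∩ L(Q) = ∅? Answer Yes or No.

Yes

Exploring the product automaton P × Q from the start pair (0, s0), following both machines on each input symbol, reaches 29 state pairs: (0, s0), (5, s2), (4, s0), (5, s3), (4, s1), (0, s3), (6, s0), (1, s2), (1, s0), (0, s4), (6, s1), (5, s0), (4, s4), (5, s1), (2, s2), (4, s3), (0, s1), (2, s0), (0, s2), (2, s3), (4, s2), (6, s3), (1, s3), (6, s4), (1, s1), (1, s4), (5, s4), (2, s1), (2, s4).
P accepts in {6} and Q accepts in {s2}; no reachable pair has both components accepting, so no string drives both machines to acceptance simultaneously and L(P) ∩ L(Q) = ∅.
So no string is accepted by both, and the intersection is empty.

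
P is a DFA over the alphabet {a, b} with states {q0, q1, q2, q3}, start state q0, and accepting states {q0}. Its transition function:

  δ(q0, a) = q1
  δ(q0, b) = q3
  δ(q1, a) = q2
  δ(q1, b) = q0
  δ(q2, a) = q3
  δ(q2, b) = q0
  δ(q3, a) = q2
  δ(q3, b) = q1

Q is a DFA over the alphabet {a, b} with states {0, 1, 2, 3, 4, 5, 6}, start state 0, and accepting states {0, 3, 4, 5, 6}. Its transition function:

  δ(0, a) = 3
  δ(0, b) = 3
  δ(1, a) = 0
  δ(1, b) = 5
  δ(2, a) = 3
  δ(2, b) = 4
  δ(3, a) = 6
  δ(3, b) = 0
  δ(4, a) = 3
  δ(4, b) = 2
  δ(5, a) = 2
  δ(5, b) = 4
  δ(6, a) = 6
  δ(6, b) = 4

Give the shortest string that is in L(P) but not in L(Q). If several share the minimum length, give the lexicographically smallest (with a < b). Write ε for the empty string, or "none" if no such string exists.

aaabb

The string aaabb is accepted by P but not by Q.
No shorter string lies in the difference, and aaabb is the lexicographically first length-5 string in L(P) \ L(Q).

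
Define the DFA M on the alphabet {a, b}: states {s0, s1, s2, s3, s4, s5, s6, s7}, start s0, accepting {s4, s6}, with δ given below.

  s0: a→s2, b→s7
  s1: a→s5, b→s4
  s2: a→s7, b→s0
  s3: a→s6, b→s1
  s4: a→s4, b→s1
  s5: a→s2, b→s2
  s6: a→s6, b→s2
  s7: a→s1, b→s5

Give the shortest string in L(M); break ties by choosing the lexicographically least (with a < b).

A breadth-first search from s0 reaches an accepting state first via the path s0 → s7 → s1 → s4 on input bab.
No string of length < 3 is accepted (BFS exhausts all shorter strings without reaching an accepting state), and bab is the lexicographically least accepting string of length 3.

bab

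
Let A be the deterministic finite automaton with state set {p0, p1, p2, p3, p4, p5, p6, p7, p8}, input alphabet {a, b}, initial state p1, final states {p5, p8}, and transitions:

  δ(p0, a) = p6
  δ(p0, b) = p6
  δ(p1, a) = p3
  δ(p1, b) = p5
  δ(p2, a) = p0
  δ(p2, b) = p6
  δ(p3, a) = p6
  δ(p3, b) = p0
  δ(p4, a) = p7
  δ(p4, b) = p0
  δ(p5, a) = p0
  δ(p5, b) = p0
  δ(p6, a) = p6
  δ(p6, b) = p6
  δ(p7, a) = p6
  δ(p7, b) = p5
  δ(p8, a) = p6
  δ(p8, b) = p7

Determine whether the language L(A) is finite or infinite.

finite

The useful states (reachable from p1 and able to reach an accepting state) are {p1, p5}.
Restricted to these states the transition graph has no cycle, so every accepting path has bounded length and L is finite.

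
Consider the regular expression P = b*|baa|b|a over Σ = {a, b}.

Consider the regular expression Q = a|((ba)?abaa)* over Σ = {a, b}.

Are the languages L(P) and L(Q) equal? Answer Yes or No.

The string b is accepted by P but rejected by Q.
So L(P) ≠ L(Q).

No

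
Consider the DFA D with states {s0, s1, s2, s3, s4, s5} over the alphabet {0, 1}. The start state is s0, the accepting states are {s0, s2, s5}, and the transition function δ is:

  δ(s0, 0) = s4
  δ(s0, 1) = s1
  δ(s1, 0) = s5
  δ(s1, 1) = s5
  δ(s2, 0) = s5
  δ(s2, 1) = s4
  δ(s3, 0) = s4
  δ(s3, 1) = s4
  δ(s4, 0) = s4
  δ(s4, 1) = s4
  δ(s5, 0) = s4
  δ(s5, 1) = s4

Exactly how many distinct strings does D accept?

3

The useful subgraph on states {s0, s1, s5} is acyclic, so L(D) is finite; the longest accepting path visits 3 useful states, giving maximum string length 2.
Counting accepting paths from s0 by length: 1 of length 0, 2 of length 2. Total 3.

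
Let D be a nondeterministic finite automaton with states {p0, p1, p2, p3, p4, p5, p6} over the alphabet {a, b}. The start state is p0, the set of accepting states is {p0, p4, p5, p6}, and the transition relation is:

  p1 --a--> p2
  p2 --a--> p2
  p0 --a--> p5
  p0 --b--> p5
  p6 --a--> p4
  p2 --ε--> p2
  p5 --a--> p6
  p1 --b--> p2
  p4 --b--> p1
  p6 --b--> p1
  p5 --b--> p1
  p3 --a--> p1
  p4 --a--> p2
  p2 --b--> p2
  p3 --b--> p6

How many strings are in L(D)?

The useful subgraph on states {p0, p4, p5, p6} is acyclic, so L(D) is finite; the longest accepting path visits 4 useful states, giving maximum string length 3.
Counting accepting paths from p0 by length: 1 of length 0, 2 of length 1, 2 of length 2, 2 of length 3. Total 7.

7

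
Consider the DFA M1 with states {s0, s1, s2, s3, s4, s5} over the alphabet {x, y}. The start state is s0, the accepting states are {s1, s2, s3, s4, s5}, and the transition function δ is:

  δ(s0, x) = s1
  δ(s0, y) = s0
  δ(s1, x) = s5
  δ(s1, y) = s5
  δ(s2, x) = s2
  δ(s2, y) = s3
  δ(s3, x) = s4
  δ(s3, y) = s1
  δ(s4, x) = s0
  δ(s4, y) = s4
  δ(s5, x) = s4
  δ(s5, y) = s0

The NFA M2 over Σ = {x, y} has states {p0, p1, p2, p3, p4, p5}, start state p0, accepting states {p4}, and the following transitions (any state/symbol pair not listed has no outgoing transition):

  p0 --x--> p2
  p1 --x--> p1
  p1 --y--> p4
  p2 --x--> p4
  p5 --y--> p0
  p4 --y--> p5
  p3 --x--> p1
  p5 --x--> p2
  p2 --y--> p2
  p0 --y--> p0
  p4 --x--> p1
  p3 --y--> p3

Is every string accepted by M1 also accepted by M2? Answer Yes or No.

The string x is in L(M1) but not in L(M2).
So L(M1) ⊄ L(M2).

No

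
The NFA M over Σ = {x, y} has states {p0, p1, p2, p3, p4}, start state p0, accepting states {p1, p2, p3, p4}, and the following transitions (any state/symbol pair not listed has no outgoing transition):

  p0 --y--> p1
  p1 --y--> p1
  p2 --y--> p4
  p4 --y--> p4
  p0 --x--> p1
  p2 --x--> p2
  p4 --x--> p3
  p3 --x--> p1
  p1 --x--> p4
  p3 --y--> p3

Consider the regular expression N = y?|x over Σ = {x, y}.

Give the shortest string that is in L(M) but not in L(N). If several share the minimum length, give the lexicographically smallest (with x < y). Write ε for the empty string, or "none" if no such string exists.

xx

The string xx is accepted by M but not by N.
No shorter string lies in the difference, and xx is the lexicographically first length-2 string in L(M) \ L(N).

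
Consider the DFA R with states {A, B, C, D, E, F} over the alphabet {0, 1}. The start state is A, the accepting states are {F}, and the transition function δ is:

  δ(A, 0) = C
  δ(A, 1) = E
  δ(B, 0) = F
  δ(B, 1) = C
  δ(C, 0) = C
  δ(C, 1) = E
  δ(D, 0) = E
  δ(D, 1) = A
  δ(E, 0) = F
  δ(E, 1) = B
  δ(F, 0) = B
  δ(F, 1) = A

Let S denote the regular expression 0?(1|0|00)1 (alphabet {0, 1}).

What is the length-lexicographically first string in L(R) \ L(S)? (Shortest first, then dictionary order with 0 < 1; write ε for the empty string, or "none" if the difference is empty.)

The string 10 is accepted by R but not by S.
No shorter string lies in the difference, and 10 is the lexicographically first length-2 string in L(R) \ L(S).

10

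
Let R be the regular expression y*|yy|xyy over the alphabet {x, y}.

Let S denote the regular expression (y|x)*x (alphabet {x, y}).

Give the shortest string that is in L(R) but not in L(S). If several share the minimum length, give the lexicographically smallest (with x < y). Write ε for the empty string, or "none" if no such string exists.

The empty string ε is accepted by R but not by S.
Since ε is the unique shortest string, it is the required witness.

ε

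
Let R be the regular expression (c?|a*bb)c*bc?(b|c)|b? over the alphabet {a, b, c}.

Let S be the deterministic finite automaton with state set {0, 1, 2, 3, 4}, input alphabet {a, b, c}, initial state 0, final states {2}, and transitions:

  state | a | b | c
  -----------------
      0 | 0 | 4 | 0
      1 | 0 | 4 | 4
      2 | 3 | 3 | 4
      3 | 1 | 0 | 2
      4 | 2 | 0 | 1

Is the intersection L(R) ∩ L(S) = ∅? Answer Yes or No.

Yes

Converting the expression R to a DFA (subset construction, then merging equivalent states) gives the minimal DFA with states {r0, r1, r2, r3, r4, r5, r6, r7, r8, r9}, start state r0, accepting states {r0, r2, r6, r7, r9} and transitions r0: a→r1, b→r2, c→r3; r1: a→r1, b→r4, c→r5; r2: a→r5, b→r6, c→r7; r3: a→r5, b→r8, c→r3; r4: a→r5, b→r3, c→r5; r5: a→r5, b→r5, c→r5; r6: a→r5, b→r8, c→r3; r7: a→r5, b→r9, c→r9; r8: a→r5, b→r9, c→r7; r9: a→r5, b→r5, c→r5.
Exploring the product automaton R × S from the start pair (r0, 0), following both machines on each input symbol, reaches 15 state pairs: (r0, 0), (r1, 0), (r2, 4), (r3, 0), (r4, 4), (r5, 0), (r5, 2), (r6, 0), (r7, 1), (r8, 4), (r5, 1), (r5, 4), (r5, 3), (r9, 4), (r9, 0).
R accepts in {r0, r2, r6, r7, r9} and S accepts in {2}; no reachable pair has both components accepting, so no string drives both machines to acceptance simultaneously and L(R) ∩ L(S) = ∅.
So no string is accepted by both, and the intersection is empty.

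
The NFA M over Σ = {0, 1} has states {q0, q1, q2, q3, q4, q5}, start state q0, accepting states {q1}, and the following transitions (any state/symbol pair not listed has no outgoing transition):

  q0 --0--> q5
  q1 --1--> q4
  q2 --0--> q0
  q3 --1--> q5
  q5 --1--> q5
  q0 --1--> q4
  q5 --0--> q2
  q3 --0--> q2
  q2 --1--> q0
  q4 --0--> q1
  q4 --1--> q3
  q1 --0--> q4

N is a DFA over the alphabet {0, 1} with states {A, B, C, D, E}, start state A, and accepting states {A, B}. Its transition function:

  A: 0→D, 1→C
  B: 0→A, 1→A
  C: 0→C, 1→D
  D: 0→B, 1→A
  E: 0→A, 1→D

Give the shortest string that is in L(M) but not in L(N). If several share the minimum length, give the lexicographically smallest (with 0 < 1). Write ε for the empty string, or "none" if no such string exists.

10

The string 10 is accepted by M but not by N.
No shorter string lies in the difference, and 10 is the lexicographically first length-2 string in L(M) \ L(N).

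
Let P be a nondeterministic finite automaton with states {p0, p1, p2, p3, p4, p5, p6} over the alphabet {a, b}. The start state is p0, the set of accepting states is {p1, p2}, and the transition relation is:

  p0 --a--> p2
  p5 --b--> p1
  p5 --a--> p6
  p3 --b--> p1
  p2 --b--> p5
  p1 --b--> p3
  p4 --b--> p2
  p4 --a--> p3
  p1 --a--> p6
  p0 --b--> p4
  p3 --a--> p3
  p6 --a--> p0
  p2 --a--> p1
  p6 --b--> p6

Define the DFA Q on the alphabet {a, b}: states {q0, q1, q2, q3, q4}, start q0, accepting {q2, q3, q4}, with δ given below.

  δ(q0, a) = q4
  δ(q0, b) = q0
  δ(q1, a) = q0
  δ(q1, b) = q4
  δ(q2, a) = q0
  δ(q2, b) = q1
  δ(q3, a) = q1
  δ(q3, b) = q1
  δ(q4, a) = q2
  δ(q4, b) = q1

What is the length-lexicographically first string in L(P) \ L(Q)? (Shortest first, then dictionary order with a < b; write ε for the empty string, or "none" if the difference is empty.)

bb

The string bb is accepted by P but not by Q.
No shorter string lies in the difference, and bb is the lexicographically first length-2 string in L(P) \ L(Q).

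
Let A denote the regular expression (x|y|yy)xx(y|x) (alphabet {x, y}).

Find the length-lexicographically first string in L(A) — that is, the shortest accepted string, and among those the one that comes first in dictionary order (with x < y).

By inspection of the expression, no string of length less than 4 matches, and xxxx is the lexicographically first match of length 4.

xxxx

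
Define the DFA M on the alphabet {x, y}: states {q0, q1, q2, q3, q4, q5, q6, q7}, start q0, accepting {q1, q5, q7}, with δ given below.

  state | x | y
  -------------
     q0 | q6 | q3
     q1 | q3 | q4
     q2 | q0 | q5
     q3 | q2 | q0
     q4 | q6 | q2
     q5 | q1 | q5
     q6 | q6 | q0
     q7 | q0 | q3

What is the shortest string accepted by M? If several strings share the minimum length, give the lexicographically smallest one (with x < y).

yxy

A breadth-first search from q0 reaches an accepting state first via the path q0 → q3 → q2 → q5 on input yxy.
No string of length < 3 is accepted (BFS exhausts all shorter strings without reaching an accepting state), and yxy is the lexicographically least accepting string of length 3.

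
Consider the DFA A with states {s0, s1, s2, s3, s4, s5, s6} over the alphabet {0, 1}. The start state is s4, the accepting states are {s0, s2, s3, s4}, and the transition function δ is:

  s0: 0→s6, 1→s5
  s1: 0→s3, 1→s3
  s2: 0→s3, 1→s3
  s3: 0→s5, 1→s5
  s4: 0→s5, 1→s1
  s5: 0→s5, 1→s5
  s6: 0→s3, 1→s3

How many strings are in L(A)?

3

The useful subgraph on states {s1, s3, s4} is acyclic, so L(A) is finite; the longest accepting path visits 3 useful states, giving maximum string length 2.
Counting accepting paths from s4 by length: 1 of length 0, 2 of length 2. Total 3.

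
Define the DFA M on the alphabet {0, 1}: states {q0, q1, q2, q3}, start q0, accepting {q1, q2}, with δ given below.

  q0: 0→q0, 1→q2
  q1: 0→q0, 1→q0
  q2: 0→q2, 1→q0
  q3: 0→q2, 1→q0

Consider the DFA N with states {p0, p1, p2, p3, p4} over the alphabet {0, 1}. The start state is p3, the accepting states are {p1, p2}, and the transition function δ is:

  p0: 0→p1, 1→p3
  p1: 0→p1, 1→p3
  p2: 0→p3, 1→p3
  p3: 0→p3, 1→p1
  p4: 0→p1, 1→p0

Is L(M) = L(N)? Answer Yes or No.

Yes

Exploring the product automaton M × N from the start pair (q0, p3), following both machines on each input symbol, reaches 2 state pairs: (q0, p3), (q2, p1).
M accepts in {q1, q2} and N accepts in {p1, p2}. In every reachable pair the two components are either both accepting — (q2, p1) — or both non-accepting, so no string is accepted by exactly one of the machines: L(M) \ L(N) and L(N) \ L(M) are both empty.
Hence every string is accepted by M iff it is accepted by N, and the two languages coincide.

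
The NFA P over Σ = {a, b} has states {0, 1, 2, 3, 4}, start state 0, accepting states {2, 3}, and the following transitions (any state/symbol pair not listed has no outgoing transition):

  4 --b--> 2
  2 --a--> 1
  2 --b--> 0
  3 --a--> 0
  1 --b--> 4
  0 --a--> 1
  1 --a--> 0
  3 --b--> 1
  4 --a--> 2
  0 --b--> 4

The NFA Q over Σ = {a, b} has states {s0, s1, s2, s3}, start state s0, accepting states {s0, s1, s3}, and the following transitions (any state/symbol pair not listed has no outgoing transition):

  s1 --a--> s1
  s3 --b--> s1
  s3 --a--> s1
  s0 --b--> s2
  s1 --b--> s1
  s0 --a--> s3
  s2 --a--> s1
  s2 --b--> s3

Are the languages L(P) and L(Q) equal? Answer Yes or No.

The empty string ε is accepted by Q but rejected by P.
So L(P) ≠ L(Q).

No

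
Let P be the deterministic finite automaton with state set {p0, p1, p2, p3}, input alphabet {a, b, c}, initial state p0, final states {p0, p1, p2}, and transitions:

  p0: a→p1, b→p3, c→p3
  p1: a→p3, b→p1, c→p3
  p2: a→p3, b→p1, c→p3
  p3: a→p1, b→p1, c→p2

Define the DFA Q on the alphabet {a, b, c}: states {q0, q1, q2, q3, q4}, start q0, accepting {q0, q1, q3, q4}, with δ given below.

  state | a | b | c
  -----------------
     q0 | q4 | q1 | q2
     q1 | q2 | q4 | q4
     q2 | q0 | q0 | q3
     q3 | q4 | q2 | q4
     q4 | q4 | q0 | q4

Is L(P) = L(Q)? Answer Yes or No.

No

The string ba is accepted by P but rejected by Q.
So L(P) ≠ L(Q).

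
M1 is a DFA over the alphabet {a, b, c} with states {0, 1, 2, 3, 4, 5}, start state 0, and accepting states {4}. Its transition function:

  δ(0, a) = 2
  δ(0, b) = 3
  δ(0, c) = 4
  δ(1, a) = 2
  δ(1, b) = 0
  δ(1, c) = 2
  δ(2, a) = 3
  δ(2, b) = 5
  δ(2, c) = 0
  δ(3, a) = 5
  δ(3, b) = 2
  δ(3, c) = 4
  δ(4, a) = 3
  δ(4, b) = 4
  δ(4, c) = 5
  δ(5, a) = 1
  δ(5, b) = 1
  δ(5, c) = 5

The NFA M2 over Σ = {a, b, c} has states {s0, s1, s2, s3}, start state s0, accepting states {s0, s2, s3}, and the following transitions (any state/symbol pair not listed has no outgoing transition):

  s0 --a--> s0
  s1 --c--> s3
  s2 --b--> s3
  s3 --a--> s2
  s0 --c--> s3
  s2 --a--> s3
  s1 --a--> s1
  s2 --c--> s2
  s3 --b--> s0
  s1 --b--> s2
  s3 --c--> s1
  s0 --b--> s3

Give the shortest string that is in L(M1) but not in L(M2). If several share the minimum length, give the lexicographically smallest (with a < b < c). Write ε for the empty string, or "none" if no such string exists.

bc

The string bc is accepted by M1 but not by M2.
No shorter string lies in the difference, and bc is the lexicographically first length-2 string in L(M1) \ L(M2).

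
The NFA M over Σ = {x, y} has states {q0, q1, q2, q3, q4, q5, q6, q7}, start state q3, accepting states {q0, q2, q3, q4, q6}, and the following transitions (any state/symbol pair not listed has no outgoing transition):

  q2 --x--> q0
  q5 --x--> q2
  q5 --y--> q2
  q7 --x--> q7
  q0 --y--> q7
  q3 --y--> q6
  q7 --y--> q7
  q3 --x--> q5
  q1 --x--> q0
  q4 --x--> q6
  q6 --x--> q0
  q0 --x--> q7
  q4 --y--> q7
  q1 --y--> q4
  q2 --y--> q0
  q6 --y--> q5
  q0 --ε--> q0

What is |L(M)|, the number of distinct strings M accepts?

15

The useful subgraph on states {q0, q2, q3, q5, q6} is acyclic, so L(M) is finite; the longest accepting path visits 5 useful states, giving maximum string length 4.
Counting accepting paths from q3 by length: 1 of length 0, 1 of length 1, 3 of length 2, 6 of length 3, 4 of length 4. Total 15.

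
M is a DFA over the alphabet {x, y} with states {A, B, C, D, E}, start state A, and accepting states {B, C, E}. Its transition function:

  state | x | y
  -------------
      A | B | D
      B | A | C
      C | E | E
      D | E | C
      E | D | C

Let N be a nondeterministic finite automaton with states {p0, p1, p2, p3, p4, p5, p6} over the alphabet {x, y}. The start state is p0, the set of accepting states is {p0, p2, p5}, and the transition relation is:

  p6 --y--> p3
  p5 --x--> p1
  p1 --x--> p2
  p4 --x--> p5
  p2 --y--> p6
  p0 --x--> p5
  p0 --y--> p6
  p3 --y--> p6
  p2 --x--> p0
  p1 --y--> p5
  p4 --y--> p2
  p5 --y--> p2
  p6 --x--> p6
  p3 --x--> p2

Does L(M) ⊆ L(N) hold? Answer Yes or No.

The string yx is in L(M) but not in L(N).
So L(M) ⊄ L(N).

No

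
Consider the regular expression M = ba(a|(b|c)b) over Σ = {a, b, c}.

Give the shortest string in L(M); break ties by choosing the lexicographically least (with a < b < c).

baa

By inspection of the expression, no string of length less than 3 matches, and baa is the lexicographically first match of length 3.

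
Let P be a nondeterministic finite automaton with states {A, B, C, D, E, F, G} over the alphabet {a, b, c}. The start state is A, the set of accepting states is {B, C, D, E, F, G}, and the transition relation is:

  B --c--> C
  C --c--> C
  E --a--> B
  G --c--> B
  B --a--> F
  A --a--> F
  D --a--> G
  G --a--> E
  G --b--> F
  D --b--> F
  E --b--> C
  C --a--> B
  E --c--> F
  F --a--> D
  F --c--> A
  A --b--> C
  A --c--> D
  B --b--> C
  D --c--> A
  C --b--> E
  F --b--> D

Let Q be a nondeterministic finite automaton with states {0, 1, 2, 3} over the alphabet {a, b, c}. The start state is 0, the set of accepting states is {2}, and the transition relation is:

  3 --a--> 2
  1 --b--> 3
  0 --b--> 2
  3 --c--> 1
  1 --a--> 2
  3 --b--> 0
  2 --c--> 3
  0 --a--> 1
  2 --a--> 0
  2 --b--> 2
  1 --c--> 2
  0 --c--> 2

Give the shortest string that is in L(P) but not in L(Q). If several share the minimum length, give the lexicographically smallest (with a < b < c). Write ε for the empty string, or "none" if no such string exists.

a

The string a is accepted by P but not by Q.
No shorter string lies in the difference, and a is the lexicographically first length-1 string in L(P) \ L(Q).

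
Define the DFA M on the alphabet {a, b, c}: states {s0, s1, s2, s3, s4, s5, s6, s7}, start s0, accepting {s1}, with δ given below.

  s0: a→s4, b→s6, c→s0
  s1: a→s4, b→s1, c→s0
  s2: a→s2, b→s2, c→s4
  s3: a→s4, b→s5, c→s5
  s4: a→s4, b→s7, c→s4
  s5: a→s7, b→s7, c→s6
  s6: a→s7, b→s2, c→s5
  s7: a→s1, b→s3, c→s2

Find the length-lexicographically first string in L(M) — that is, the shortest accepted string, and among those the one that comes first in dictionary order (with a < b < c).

A breadth-first search from s0 reaches an accepting state first via the path s0 → s4 → s7 → s1 on input aba.
No string of length < 3 is accepted (BFS exhausts all shorter strings without reaching an accepting state), and aba is the lexicographically least accepting string of length 3.

aba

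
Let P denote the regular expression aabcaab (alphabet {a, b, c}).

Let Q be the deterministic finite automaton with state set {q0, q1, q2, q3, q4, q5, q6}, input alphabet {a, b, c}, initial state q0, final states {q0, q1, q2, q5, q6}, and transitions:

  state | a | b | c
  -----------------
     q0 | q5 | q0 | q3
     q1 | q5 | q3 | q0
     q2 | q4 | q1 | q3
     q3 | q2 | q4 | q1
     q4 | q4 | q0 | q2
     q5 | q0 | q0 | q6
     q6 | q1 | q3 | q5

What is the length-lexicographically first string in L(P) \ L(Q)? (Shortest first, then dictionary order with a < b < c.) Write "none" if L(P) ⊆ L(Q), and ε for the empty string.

none

Converting the expression P to a DFA (subset construction, then merging equivalent states) gives the minimal DFA with states {p0, p1, p2, p3, p4, p5, p6, p7, p8}, start state p0, accepting states {p8} and transitions p0: a→p1, b→p2, c→p2; p1: a→p3, b→p2, c→p2; p2: a→p2, b→p2, c→p2; p3: a→p2, b→p4, c→p2; p4: a→p2, b→p2, c→p5; p5: a→p6, b→p2, c→p2; p6: a→p7, b→p2, c→p2; p7: a→p2, b→p8, c→p2; p8: a→p2, b→p2, c→p2.
Exploring the product automaton P × Q from the start pair (p0, q0), following both machines on each input symbol, reaches 15 state pairs: (p0, q0), (p1, q5), (p2, q0), (p2, q3), (p3, q0), (p2, q6), (p2, q5), (p2, q2), (p2, q4), (p2, q1), (p4, q0), (p5, q3), (p6, q2), (p7, q4), (p8, q0).
P accepts in {p8} and Q accepts in {q0, q1, q2, q5, q6}. The reachable pairs whose P-component is accepting are (p8, q0); in each of them the Q-component is accepting too, so the product for L(P) \ L(Q) (P-component accepting, Q-component rejecting) has no reachable accepting pair and the difference is empty.
So every string accepted by P is also accepted by Q: L(P) \ L(Q) = ∅ and there is no such string.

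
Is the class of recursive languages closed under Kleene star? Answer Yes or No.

For an input w of length n, decide by dynamic programming over positions 0..n whether w factors into blocks from L, calling the decider for L on each of the O(n²) substrings; every call halts, so this decides L*.
So the recursive languages are closed under Kleene star.

Yes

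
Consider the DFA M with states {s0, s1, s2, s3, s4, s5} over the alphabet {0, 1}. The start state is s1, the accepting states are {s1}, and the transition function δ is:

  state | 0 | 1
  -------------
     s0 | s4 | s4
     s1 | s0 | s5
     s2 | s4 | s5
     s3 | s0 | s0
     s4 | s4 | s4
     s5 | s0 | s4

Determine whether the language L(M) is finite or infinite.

finite

The useful states (reachable from s1 and able to reach an accepting state) are {s1}.
Restricted to these states the transition graph has no cycle, so every accepting path has bounded length and L is finite.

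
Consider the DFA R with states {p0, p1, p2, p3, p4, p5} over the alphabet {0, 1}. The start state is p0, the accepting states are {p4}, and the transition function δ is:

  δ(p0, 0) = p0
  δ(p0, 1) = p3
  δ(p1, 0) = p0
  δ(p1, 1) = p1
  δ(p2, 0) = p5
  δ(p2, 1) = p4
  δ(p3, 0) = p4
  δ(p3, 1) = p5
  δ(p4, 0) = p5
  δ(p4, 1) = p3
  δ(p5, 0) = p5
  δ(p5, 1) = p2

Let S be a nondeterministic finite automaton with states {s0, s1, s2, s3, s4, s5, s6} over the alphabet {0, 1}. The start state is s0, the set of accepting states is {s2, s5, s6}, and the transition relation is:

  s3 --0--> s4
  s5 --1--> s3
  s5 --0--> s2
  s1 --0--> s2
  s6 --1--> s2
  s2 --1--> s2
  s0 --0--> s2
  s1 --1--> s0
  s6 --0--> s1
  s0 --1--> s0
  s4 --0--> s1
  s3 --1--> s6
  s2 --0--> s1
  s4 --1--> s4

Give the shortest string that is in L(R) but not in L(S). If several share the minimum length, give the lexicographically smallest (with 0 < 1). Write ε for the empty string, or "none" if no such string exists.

The string 010 is accepted by R but not by S.
No shorter string lies in the difference, and 010 is the lexicographically first length-3 string in L(R) \ L(S).

010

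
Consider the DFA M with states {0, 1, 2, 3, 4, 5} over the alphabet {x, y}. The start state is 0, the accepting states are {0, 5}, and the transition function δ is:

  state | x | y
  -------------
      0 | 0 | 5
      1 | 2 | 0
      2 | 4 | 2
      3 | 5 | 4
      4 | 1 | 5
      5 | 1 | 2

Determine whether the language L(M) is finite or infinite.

infinite

State 0 is reachable from the start and can reach an accepting state, and it lies on the cycle 0 → 0.
Traversing that cycle any number of times yields accepted strings of unbounded length, so the language is infinite.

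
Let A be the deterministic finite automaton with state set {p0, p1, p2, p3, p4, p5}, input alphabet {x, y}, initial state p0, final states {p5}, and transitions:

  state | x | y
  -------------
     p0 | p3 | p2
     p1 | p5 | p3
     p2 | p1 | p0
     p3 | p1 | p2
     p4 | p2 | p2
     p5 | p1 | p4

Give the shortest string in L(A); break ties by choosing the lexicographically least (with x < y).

xxx

A breadth-first search from p0 reaches an accepting state first via the path p0 → p3 → p1 → p5 on input xxx.
No string of length < 3 is accepted (BFS exhausts all shorter strings without reaching an accepting state), and xxx is the lexicographically least accepting string of length 3.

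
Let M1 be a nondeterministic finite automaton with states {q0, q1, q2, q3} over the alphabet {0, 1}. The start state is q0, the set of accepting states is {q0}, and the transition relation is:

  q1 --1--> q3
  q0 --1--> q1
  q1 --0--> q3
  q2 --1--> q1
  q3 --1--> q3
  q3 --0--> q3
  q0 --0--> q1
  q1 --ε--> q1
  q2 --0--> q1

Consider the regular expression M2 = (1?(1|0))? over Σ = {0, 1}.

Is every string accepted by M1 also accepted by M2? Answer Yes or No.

Yes

Converting the expression M2 to a DFA (subset construction, then merging equivalent states) gives the minimal DFA with states {r0, r1, r2, r3}, start state r0, accepting states {r0, r1, r2} and transitions r0: 0→r1, 1→r2; r1: 0→r3, 1→r3; r2: 0→r1, 1→r1; r3: 0→r3, 1→r3.
Exploring the product automaton M1 × M2 from the start pair (q0, r0), following both machines on each input symbol, reaches 5 state pairs: (q0, r0), (q1, r1), (q1, r2), (q3, r3), (q3, r1).
M1 accepts in {q0} and M2 accepts in {r0, r1, r2}. The reachable pairs whose M1-component is accepting are (q0, r0); in each of them the M2-component is accepting too, so the product for L(M1) \ L(M2) (M1-component accepting, M2-component rejecting) has no reachable accepting pair and the difference is empty.
Hence every string in L(M1) is also in L(M2).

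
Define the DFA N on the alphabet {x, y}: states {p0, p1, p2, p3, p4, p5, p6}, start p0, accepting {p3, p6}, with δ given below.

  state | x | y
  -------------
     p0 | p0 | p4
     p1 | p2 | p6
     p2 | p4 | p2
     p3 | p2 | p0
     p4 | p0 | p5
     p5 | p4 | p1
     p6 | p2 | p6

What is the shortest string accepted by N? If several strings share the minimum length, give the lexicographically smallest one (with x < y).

A breadth-first search from p0 reaches an accepting state first via the path p0 → p4 → p5 → p1 → p6 on input yyyy.
No string of length < 4 is accepted (BFS exhausts all shorter strings without reaching an accepting state), and yyyy is the lexicographically least accepting string of length 4.

yyyy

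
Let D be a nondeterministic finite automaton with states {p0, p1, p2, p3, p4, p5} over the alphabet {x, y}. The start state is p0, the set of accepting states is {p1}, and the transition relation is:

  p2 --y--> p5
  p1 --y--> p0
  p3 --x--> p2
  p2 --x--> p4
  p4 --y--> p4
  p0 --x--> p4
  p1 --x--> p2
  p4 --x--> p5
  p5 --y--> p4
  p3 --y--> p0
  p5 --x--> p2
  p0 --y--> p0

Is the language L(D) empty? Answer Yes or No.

Yes

The states reachable from the start state are {p0, p2, p4, p5}.
None of the accepting states {p1} is reachable, so no string is accepted and L(D) = ∅.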